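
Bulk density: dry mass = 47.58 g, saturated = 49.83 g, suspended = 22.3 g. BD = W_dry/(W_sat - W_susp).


BD = 47.58 / (49.83 - 22.3) = 47.58 / 27.53 = 1.728 g/cm^3

1.728


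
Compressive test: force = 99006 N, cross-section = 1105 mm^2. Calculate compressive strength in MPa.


CS = 99006 / 1105 = 89.6 MPa

89.6


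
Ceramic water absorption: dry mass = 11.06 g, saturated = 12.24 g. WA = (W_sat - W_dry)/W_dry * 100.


WA = (12.24 - 11.06) / 11.06 * 100 = 10.67%

10.67


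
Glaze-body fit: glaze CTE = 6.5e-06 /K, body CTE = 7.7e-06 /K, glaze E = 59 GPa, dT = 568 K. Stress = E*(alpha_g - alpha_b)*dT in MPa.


Stress = 59*1000*(6.5e-06 - 7.7e-06)*568 = -40.2 MPa

-40.2


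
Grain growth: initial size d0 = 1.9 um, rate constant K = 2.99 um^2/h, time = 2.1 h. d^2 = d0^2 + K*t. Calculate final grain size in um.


d^2 = 1.9^2 + 2.99*2.1 = 9.889
d = sqrt(9.889) = 3.14 um

3.14


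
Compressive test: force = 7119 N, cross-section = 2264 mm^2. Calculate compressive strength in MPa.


CS = 7119 / 2264 = 3.1 MPa

3.1


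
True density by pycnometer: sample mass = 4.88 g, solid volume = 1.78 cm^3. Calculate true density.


TD = 4.88 / 1.78 = 2.742 g/cm^3

2.742


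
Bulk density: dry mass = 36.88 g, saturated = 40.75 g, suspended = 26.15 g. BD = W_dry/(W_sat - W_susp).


BD = 36.88 / (40.75 - 26.15) = 36.88 / 14.6 = 2.526 g/cm^3

2.526


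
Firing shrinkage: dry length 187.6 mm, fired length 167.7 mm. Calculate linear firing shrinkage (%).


FS = (187.6 - 167.7) / 187.6 * 100 = 10.61%

10.61


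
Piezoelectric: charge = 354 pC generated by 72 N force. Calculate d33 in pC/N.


d33 = 354 / 72 = 4.9 pC/N

4.9


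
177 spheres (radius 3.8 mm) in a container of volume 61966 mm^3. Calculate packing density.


V_sphere = 4/3*pi*3.8^3 = 229.8473 mm^3
Total V = 177*229.8473 = 40682.9721 mm^3
PD = 40682.9721 / 61966 = 0.657

0.657


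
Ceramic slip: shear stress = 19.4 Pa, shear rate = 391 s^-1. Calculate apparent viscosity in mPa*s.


eta = tau/gamma * 1000 = 19.4/391 * 1000 = 49.6 mPa*s

49.6


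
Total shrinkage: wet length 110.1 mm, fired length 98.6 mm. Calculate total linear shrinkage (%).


TS = (110.1 - 98.6) / 110.1 * 100 = 10.45%

10.45


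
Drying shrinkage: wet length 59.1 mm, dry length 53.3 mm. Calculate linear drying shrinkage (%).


DS = (59.1 - 53.3) / 59.1 * 100 = 9.81%

9.81


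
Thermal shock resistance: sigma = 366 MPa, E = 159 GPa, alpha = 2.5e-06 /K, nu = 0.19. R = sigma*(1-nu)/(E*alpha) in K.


R = 366*(1-0.19)/(159*1000*2.5e-06) = 746 K

746


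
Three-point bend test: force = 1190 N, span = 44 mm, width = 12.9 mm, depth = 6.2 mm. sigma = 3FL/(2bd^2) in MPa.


sigma = 3*1190*44/(2*12.9*6.2^2) = 158.4 MPa

158.4


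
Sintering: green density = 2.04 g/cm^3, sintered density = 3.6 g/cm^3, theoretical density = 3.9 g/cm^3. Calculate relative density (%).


Relative = 3.6 / 3.9 * 100 = 92.3%

92.3


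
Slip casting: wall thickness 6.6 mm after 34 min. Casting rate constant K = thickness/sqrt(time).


K = 6.6 / sqrt(34) = 6.6 / 5.831 = 1.132 mm/min^0.5

1.132


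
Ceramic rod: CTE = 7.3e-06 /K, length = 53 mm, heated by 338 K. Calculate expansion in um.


dL = 7.3e-06 * 53 * 338 * 1000 = 130.772 um

130.772


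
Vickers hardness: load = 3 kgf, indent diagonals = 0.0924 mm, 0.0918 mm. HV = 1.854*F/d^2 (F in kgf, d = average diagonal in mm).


d_avg = (0.0924+0.0918)/2 = 0.0921 mm
HV = 1.854*3/0.0921^2 = 656

656


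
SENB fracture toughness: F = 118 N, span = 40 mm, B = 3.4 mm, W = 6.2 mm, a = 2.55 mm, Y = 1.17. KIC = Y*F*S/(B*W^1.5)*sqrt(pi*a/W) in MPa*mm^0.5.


KIC = 1.17*118*40/(3.4*6.2^1.5)*sqrt(pi*2.55/6.2) = 119.59

119.59


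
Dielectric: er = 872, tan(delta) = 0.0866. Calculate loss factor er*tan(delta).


Loss = 872 * 0.0866 = 75.515

75.515


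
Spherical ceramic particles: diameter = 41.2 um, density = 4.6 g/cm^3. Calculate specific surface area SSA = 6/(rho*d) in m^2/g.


SSA = 6 / (4.6 * 41.2) = 0.032 m^2/g

0.032


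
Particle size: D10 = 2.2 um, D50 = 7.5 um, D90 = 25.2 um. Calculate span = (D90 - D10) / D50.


Span = (25.2 - 2.2) / 7.5 = 23.0 / 7.5 = 3.067

3.067


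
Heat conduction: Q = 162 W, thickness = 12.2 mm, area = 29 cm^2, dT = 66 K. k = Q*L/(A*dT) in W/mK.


k = 162*12.2/1000/(29/10000*66) = 10.33 W/mK

10.33


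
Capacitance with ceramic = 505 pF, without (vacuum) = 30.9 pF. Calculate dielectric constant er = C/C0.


er = 505 / 30.9 = 16.34

16.34


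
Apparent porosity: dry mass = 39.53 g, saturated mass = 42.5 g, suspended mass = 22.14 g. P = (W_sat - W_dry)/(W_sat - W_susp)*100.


P = (42.5 - 39.53) / (42.5 - 22.14) * 100 = 2.97 / 20.36 * 100 = 14.6%

14.6


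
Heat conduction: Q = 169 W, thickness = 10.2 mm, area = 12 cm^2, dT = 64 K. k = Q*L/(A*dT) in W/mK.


k = 169*10.2/1000/(12/10000*64) = 22.45 W/mK

22.45


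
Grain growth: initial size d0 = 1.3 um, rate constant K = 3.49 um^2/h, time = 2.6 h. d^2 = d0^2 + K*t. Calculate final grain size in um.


d^2 = 1.3^2 + 3.49*2.6 = 10.764
d = sqrt(10.764) = 3.28 um

3.28


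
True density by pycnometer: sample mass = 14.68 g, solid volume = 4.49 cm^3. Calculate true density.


TD = 14.68 / 4.49 = 3.269 g/cm^3

3.269


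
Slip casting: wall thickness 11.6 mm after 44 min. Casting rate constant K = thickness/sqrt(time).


K = 11.6 / sqrt(44) = 11.6 / 6.6332 = 1.749 mm/min^0.5

1.749


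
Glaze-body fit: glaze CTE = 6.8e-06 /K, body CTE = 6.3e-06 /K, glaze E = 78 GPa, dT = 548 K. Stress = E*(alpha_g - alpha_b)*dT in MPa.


Stress = 78*1000*(6.8e-06 - 6.3e-06)*548 = 21.4 MPa

21.4


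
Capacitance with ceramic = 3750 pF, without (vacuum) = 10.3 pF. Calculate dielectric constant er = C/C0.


er = 3750 / 10.3 = 364.08

364.08


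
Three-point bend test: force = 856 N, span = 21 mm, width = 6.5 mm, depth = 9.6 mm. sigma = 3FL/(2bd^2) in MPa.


sigma = 3*856*21/(2*6.5*9.6^2) = 45.0 MPa

45.0


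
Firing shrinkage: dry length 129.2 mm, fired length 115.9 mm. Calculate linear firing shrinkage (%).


FS = (129.2 - 115.9) / 129.2 * 100 = 10.29%

10.29


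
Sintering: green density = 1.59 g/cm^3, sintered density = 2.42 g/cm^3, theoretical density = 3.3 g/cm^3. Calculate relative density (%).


Relative = 2.42 / 3.3 * 100 = 73.3%

73.3


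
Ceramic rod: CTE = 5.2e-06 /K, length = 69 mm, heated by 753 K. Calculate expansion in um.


dL = 5.2e-06 * 69 * 753 * 1000 = 270.176 um

270.176


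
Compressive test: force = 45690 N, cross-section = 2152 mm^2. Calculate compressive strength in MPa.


CS = 45690 / 2152 = 21.2 MPa

21.2


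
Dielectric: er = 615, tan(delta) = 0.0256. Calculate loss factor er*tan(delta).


Loss = 615 * 0.0256 = 15.744

15.744


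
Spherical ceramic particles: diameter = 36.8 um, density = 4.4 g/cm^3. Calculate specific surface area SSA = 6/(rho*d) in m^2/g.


SSA = 6 / (4.4 * 36.8) = 0.037 m^2/g

0.037


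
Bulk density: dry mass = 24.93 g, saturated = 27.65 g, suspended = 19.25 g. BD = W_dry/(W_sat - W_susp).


BD = 24.93 / (27.65 - 19.25) = 24.93 / 8.4 = 2.968 g/cm^3

2.968


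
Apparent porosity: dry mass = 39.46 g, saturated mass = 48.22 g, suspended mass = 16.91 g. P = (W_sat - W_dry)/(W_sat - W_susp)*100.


P = (48.22 - 39.46) / (48.22 - 16.91) * 100 = 8.76 / 31.31 * 100 = 28.0%

28.0


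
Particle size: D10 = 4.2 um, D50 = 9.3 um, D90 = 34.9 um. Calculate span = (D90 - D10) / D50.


Span = (34.9 - 4.2) / 9.3 = 30.7 / 9.3 = 3.301

3.301


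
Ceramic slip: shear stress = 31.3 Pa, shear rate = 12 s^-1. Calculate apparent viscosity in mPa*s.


eta = tau/gamma * 1000 = 31.3/12 * 1000 = 2608.3 mPa*s

2608.3


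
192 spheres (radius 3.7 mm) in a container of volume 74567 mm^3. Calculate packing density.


V_sphere = 4/3*pi*3.7^3 = 212.1748 mm^3
Total V = 192*212.1748 = 40737.5616 mm^3
PD = 40737.5616 / 74567 = 0.546

0.546


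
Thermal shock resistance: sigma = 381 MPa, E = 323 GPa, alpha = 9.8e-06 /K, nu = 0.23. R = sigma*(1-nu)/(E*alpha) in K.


R = 381*(1-0.23)/(323*1000*9.8e-06) = 93 K

93


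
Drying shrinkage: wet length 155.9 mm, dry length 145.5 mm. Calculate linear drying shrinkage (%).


DS = (155.9 - 145.5) / 155.9 * 100 = 6.67%

6.67


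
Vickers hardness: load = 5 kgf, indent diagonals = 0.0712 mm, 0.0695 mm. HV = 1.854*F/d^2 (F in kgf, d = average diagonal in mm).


d_avg = (0.0712+0.0695)/2 = 0.07035 mm
HV = 1.854*5/0.07035^2 = 1873

1873


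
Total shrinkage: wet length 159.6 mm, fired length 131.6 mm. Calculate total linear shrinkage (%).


TS = (159.6 - 131.6) / 159.6 * 100 = 17.54%

17.54


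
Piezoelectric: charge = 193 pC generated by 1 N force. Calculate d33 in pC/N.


d33 = 193 / 1 = 193.0 pC/N

193.0


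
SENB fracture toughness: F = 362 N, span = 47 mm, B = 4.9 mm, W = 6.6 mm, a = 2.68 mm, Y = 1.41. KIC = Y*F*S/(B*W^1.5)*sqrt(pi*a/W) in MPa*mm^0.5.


KIC = 1.41*362*47/(4.9*6.6^1.5)*sqrt(pi*2.68/6.6) = 326.12

326.12


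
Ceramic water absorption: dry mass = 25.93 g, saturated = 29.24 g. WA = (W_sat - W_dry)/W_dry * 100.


WA = (29.24 - 25.93) / 25.93 * 100 = 12.77%

12.77


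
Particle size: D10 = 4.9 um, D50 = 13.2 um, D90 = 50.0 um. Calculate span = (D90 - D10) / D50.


Span = (50.0 - 4.9) / 13.2 = 45.1 / 13.2 = 3.417

3.417


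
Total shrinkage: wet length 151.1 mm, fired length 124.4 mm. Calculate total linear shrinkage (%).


TS = (151.1 - 124.4) / 151.1 * 100 = 17.67%

17.67


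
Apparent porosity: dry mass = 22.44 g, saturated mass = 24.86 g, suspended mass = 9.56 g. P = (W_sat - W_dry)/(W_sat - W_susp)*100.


P = (24.86 - 22.44) / (24.86 - 9.56) * 100 = 2.42 / 15.3 * 100 = 15.8%

15.8


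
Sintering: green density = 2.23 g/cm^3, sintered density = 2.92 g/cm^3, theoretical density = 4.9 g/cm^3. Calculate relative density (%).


Relative = 2.92 / 4.9 * 100 = 59.6%

59.6


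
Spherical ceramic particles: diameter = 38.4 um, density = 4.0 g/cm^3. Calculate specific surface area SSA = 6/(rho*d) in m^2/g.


SSA = 6 / (4.0 * 38.4) = 0.039 m^2/g

0.039


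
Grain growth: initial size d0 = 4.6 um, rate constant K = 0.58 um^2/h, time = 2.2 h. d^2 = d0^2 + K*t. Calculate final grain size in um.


d^2 = 4.6^2 + 0.58*2.2 = 22.436
d = sqrt(22.436) = 4.74 um

4.74


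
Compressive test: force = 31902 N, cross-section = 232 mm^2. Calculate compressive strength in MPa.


CS = 31902 / 232 = 137.5 MPa

137.5


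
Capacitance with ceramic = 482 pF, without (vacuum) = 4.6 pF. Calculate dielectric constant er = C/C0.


er = 482 / 4.6 = 104.78

104.78


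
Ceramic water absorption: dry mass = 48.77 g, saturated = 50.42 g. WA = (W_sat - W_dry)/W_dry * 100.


WA = (50.42 - 48.77) / 48.77 * 100 = 3.38%

3.38


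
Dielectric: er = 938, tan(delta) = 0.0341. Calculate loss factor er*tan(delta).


Loss = 938 * 0.0341 = 31.986

31.986


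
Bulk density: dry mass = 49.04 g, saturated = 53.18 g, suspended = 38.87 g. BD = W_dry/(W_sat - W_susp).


BD = 49.04 / (53.18 - 38.87) = 49.04 / 14.31 = 3.427 g/cm^3

3.427


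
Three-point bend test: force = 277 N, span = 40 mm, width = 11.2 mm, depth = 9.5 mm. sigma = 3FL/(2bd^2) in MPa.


sigma = 3*277*40/(2*11.2*9.5^2) = 16.4 MPa

16.4


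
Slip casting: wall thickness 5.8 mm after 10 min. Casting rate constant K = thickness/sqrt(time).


K = 5.8 / sqrt(10) = 5.8 / 3.1623 = 1.834 mm/min^0.5

1.834


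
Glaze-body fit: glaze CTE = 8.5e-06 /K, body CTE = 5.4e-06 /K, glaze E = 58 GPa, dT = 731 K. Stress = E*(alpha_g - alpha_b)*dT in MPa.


Stress = 58*1000*(8.5e-06 - 5.4e-06)*731 = 131.4 MPa

131.4


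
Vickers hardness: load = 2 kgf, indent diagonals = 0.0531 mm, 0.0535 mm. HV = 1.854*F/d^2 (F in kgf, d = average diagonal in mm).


d_avg = (0.0531+0.0535)/2 = 0.0533 mm
HV = 1.854*2/0.0533^2 = 1305

1305


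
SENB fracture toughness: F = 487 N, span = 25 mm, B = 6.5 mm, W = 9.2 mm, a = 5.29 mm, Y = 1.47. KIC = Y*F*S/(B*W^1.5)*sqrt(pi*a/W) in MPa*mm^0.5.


KIC = 1.47*487*25/(6.5*9.2^1.5)*sqrt(pi*5.29/9.2) = 132.62

132.62


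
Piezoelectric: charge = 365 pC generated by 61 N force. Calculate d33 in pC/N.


d33 = 365 / 61 = 6.0 pC/N

6.0


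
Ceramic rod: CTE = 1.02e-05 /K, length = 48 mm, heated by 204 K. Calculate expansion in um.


dL = 1.02e-05 * 48 * 204 * 1000 = 99.878 um

99.878


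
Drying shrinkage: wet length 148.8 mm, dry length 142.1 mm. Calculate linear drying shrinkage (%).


DS = (148.8 - 142.1) / 148.8 * 100 = 4.5%

4.5


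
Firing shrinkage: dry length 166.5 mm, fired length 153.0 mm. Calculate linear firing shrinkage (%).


FS = (166.5 - 153.0) / 166.5 * 100 = 8.11%

8.11


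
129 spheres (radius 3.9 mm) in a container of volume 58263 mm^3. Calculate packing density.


V_sphere = 4/3*pi*3.9^3 = 248.4748 mm^3
Total V = 129*248.4748 = 32053.2492 mm^3
PD = 32053.2492 / 58263 = 0.55

0.55


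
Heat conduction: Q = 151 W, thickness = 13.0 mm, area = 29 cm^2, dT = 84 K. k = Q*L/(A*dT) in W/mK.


k = 151*13.0/1000/(29/10000*84) = 8.06 W/mK

8.06


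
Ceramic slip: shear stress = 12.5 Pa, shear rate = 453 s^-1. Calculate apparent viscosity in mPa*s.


eta = tau/gamma * 1000 = 12.5/453 * 1000 = 27.6 mPa*s

27.6


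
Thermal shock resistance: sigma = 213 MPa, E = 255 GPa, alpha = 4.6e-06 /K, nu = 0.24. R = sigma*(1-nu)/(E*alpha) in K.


R = 213*(1-0.24)/(255*1000*4.6e-06) = 138 K

138


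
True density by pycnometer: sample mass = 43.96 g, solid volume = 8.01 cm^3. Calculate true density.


TD = 43.96 / 8.01 = 5.488 g/cm^3

5.488


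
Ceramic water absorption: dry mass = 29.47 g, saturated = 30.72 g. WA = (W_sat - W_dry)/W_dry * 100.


WA = (30.72 - 29.47) / 29.47 * 100 = 4.24%

4.24


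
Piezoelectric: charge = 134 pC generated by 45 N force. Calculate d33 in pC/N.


d33 = 134 / 45 = 3.0 pC/N

3.0


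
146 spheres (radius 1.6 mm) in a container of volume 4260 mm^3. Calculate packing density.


V_sphere = 4/3*pi*1.6^3 = 17.1573 mm^3
Total V = 146*17.1573 = 2504.9658 mm^3
PD = 2504.9658 / 4260 = 0.588

0.588


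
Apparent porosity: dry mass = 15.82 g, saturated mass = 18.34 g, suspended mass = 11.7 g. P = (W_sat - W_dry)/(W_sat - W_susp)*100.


P = (18.34 - 15.82) / (18.34 - 11.7) * 100 = 2.52 / 6.64 * 100 = 38.0%

38.0


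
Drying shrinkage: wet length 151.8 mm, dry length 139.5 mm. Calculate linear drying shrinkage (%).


DS = (151.8 - 139.5) / 151.8 * 100 = 8.1%

8.1


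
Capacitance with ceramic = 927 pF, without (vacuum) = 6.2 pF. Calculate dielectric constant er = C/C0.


er = 927 / 6.2 = 149.52

149.52


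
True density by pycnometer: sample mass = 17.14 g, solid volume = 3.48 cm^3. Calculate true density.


TD = 17.14 / 3.48 = 4.925 g/cm^3

4.925


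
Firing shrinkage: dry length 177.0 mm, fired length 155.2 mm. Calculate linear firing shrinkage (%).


FS = (177.0 - 155.2) / 177.0 * 100 = 12.32%

12.32


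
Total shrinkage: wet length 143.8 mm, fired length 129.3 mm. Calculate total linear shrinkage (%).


TS = (143.8 - 129.3) / 143.8 * 100 = 10.08%

10.08


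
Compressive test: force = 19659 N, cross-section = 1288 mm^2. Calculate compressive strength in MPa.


CS = 19659 / 1288 = 15.3 MPa

15.3


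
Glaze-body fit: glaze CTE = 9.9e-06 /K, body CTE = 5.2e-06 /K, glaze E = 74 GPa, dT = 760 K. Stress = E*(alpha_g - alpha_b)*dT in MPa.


Stress = 74*1000*(9.9e-06 - 5.2e-06)*760 = 264.3 MPa

264.3


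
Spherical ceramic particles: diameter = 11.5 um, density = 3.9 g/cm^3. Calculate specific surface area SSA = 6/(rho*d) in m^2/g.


SSA = 6 / (3.9 * 11.5) = 0.134 m^2/g

0.134


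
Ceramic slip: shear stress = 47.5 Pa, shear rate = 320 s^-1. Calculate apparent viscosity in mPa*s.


eta = tau/gamma * 1000 = 47.5/320 * 1000 = 148.4 mPa*s

148.4


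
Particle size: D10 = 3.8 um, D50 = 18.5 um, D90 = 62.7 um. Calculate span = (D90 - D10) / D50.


Span = (62.7 - 3.8) / 18.5 = 58.9 / 18.5 = 3.184

3.184


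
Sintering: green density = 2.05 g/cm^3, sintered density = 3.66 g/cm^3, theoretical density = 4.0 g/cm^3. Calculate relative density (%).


Relative = 3.66 / 4.0 * 100 = 91.5%

91.5


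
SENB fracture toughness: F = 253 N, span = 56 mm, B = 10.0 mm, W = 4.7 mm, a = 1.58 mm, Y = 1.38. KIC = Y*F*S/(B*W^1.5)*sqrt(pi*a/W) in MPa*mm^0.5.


KIC = 1.38*253*56/(10.0*4.7^1.5)*sqrt(pi*1.58/4.7) = 197.19

197.19


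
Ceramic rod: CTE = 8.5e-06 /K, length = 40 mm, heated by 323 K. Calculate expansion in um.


dL = 8.5e-06 * 40 * 323 * 1000 = 109.82 um

109.82


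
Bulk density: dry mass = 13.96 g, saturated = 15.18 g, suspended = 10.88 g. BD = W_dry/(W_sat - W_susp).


BD = 13.96 / (15.18 - 10.88) = 13.96 / 4.3 = 3.247 g/cm^3

3.247


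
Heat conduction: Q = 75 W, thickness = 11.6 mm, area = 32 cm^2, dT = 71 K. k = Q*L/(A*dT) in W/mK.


k = 75*11.6/1000/(32/10000*71) = 3.83 W/mK

3.83


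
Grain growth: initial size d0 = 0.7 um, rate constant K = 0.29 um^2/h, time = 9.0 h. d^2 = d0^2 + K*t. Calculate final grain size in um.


d^2 = 0.7^2 + 0.29*9.0 = 3.1
d = sqrt(3.1) = 1.76 um

1.76


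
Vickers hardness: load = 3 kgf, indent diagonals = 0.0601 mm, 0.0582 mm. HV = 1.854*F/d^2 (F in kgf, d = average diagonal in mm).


d_avg = (0.0601+0.0582)/2 = 0.05915 mm
HV = 1.854*3/0.05915^2 = 1590

1590


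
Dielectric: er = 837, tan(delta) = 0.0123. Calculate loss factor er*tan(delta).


Loss = 837 * 0.0123 = 10.295

10.295


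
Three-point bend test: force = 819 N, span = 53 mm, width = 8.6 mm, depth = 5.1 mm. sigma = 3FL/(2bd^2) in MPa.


sigma = 3*819*53/(2*8.6*5.1^2) = 291.1 MPa

291.1


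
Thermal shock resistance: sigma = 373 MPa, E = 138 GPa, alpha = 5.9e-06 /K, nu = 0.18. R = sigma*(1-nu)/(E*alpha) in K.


R = 373*(1-0.18)/(138*1000*5.9e-06) = 376 K

376


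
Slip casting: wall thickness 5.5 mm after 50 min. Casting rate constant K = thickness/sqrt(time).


K = 5.5 / sqrt(50) = 5.5 / 7.0711 = 0.778 mm/min^0.5

0.778


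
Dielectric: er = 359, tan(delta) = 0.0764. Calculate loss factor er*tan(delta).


Loss = 359 * 0.0764 = 27.428

27.428


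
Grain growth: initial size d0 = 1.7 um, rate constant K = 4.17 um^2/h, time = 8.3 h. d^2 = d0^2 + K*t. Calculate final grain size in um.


d^2 = 1.7^2 + 4.17*8.3 = 37.501
d = sqrt(37.501) = 6.12 um

6.12


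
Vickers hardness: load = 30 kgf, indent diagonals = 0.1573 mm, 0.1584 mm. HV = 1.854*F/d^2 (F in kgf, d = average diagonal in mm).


d_avg = (0.1573+0.1584)/2 = 0.15785 mm
HV = 1.854*30/0.15785^2 = 2232

2232


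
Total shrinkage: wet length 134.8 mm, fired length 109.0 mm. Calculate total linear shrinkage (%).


TS = (134.8 - 109.0) / 134.8 * 100 = 19.14%

19.14


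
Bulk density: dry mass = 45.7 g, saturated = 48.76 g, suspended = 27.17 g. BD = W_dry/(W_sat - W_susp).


BD = 45.7 / (48.76 - 27.17) = 45.7 / 21.59 = 2.117 g/cm^3

2.117


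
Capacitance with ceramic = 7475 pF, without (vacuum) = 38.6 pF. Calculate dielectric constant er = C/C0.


er = 7475 / 38.6 = 193.65

193.65


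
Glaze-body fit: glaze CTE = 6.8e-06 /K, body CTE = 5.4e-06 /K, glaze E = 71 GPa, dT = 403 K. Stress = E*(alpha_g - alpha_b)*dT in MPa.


Stress = 71*1000*(6.8e-06 - 5.4e-06)*403 = 40.1 MPa

40.1


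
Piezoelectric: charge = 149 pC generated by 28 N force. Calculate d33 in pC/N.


d33 = 149 / 28 = 5.3 pC/N

5.3


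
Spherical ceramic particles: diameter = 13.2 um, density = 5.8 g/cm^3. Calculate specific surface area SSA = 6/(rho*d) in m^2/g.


SSA = 6 / (5.8 * 13.2) = 0.078 m^2/g

0.078


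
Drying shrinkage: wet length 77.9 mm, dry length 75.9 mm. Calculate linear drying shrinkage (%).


DS = (77.9 - 75.9) / 77.9 * 100 = 2.57%

2.57


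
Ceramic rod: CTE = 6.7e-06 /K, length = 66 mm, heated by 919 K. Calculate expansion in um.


dL = 6.7e-06 * 66 * 919 * 1000 = 406.382 um

406.382


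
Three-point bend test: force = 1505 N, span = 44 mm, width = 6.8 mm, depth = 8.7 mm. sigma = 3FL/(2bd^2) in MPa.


sigma = 3*1505*44/(2*6.8*8.7^2) = 193.0 MPa

193.0


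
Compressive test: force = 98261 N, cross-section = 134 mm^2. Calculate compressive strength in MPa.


CS = 98261 / 134 = 733.3 MPa

733.3


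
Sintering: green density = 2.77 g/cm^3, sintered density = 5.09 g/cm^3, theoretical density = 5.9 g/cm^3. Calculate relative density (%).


Relative = 5.09 / 5.9 * 100 = 86.3%

86.3


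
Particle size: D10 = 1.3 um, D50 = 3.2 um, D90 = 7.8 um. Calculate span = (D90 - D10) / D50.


Span = (7.8 - 1.3) / 3.2 = 6.5 / 3.2 = 2.031

2.031


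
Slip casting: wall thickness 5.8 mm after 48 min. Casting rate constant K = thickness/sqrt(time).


K = 5.8 / sqrt(48) = 5.8 / 6.9282 = 0.837 mm/min^0.5

0.837


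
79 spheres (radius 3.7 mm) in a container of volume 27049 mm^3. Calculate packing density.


V_sphere = 4/3*pi*3.7^3 = 212.1748 mm^3
Total V = 79*212.1748 = 16761.8092 mm^3
PD = 16761.8092 / 27049 = 0.62

0.62


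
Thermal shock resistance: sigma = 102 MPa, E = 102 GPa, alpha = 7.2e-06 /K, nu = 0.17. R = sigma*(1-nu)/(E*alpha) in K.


R = 102*(1-0.17)/(102*1000*7.2e-06) = 115 K

115


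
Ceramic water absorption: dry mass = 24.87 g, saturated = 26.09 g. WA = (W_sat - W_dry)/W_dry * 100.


WA = (26.09 - 24.87) / 24.87 * 100 = 4.91%

4.91


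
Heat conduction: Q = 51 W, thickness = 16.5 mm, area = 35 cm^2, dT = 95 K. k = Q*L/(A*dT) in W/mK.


k = 51*16.5/1000/(35/10000*95) = 2.53 W/mK

2.53


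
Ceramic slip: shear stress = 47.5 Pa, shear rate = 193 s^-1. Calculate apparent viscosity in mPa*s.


eta = tau/gamma * 1000 = 47.5/193 * 1000 = 246.1 mPa*s

246.1


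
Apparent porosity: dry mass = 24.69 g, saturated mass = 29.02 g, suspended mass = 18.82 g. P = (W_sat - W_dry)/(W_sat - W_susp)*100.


P = (29.02 - 24.69) / (29.02 - 18.82) * 100 = 4.33 / 10.2 * 100 = 42.5%

42.5


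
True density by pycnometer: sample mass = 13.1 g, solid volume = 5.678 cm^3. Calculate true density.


TD = 13.1 / 5.678 = 2.307 g/cm^3

2.307


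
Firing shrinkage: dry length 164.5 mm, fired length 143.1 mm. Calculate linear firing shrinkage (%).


FS = (164.5 - 143.1) / 164.5 * 100 = 13.01%

13.01


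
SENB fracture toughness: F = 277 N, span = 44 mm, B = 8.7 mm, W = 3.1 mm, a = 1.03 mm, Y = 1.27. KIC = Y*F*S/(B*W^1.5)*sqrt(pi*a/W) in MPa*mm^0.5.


KIC = 1.27*277*44/(8.7*3.1^1.5)*sqrt(pi*1.03/3.1) = 333.03

333.03


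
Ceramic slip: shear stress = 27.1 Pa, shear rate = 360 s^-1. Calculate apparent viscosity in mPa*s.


eta = tau/gamma * 1000 = 27.1/360 * 1000 = 75.3 mPa*s

75.3


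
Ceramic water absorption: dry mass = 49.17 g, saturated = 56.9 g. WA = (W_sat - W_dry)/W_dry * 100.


WA = (56.9 - 49.17) / 49.17 * 100 = 15.72%

15.72


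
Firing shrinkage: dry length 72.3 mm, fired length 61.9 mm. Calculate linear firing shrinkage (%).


FS = (72.3 - 61.9) / 72.3 * 100 = 14.38%

14.38


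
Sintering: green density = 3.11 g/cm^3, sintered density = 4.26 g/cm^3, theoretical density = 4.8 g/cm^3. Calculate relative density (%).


Relative = 4.26 / 4.8 * 100 = 88.8%

88.8


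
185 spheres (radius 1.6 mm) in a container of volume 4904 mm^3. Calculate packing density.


V_sphere = 4/3*pi*1.6^3 = 17.1573 mm^3
Total V = 185*17.1573 = 3174.1005 mm^3
PD = 3174.1005 / 4904 = 0.647

0.647


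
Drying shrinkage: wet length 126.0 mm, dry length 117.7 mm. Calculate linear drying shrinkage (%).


DS = (126.0 - 117.7) / 126.0 * 100 = 6.59%

6.59


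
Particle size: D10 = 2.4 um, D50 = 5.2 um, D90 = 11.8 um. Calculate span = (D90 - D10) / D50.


Span = (11.8 - 2.4) / 5.2 = 9.4 / 5.2 = 1.808

1.808


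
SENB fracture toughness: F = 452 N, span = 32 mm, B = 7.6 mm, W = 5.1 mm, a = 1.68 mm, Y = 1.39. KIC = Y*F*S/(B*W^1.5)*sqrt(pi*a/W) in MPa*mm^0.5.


KIC = 1.39*452*32/(7.6*5.1^1.5)*sqrt(pi*1.68/5.1) = 233.66

233.66


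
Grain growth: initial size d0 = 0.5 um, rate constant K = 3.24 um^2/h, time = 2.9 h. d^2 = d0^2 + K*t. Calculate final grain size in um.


d^2 = 0.5^2 + 3.24*2.9 = 9.646
d = sqrt(9.646) = 3.11 um

3.11


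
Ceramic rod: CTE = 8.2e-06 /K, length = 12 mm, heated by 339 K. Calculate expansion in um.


dL = 8.2e-06 * 12 * 339 * 1000 = 33.358 um

33.358


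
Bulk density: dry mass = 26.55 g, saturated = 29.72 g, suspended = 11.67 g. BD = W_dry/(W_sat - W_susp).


BD = 26.55 / (29.72 - 11.67) = 26.55 / 18.05 = 1.471 g/cm^3

1.471


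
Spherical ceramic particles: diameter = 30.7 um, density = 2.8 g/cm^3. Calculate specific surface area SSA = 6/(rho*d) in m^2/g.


SSA = 6 / (2.8 * 30.7) = 0.07 m^2/g

0.07


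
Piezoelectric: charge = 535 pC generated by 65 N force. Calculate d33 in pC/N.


d33 = 535 / 65 = 8.2 pC/N

8.2


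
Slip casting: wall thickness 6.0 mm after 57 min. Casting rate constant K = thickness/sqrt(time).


K = 6.0 / sqrt(57) = 6.0 / 7.5498 = 0.795 mm/min^0.5

0.795


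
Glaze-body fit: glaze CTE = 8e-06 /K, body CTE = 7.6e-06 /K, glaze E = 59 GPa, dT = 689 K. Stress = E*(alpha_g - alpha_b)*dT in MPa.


Stress = 59*1000*(8e-06 - 7.6e-06)*689 = 16.3 MPa

16.3


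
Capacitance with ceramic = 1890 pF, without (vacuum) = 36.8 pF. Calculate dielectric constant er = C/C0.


er = 1890 / 36.8 = 51.36

51.36


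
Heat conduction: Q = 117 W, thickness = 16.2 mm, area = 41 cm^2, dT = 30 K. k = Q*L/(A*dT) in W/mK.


k = 117*16.2/1000/(41/10000*30) = 15.41 W/mK

15.41


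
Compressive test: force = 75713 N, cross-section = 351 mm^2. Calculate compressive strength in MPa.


CS = 75713 / 351 = 215.7 MPa

215.7


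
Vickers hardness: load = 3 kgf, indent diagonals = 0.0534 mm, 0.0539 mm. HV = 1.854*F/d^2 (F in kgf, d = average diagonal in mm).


d_avg = (0.0534+0.0539)/2 = 0.05365 mm
HV = 1.854*3/0.05365^2 = 1932

1932


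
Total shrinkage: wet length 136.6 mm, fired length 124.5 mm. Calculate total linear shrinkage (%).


TS = (136.6 - 124.5) / 136.6 * 100 = 8.86%

8.86


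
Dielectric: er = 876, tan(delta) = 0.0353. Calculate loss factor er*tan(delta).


Loss = 876 * 0.0353 = 30.923

30.923


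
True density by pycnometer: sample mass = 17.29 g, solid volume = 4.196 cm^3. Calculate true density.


TD = 17.29 / 4.196 = 4.121 g/cm^3

4.121


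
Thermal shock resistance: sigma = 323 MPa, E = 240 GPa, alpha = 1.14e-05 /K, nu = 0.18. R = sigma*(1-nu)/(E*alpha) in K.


R = 323*(1-0.18)/(240*1000*1.14e-05) = 97 K

97


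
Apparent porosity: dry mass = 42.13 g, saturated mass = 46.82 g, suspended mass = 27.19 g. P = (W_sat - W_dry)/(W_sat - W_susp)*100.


P = (46.82 - 42.13) / (46.82 - 27.19) * 100 = 4.69 / 19.63 * 100 = 23.9%

23.9


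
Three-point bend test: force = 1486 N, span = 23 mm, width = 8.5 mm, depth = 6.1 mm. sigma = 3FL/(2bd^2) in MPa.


sigma = 3*1486*23/(2*8.5*6.1^2) = 162.1 MPa

162.1


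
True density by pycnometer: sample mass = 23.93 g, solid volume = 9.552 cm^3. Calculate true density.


TD = 23.93 / 9.552 = 2.505 g/cm^3

2.505


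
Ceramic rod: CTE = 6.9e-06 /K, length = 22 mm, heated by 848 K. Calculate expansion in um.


dL = 6.9e-06 * 22 * 848 * 1000 = 128.726 um

128.726


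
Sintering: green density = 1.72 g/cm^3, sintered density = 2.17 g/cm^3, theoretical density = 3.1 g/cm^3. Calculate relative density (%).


Relative = 2.17 / 3.1 * 100 = 70.0%

70.0


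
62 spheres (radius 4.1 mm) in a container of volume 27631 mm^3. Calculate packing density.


V_sphere = 4/3*pi*4.1^3 = 288.6956 mm^3
Total V = 62*288.6956 = 17899.1272 mm^3
PD = 17899.1272 / 27631 = 0.648

0.648


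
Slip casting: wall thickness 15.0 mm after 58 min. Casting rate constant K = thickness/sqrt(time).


K = 15.0 / sqrt(58) = 15.0 / 7.6158 = 1.97 mm/min^0.5

1.97


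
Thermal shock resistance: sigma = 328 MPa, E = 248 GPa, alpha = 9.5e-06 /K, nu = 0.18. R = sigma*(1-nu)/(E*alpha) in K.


R = 328*(1-0.18)/(248*1000*9.5e-06) = 114 K

114


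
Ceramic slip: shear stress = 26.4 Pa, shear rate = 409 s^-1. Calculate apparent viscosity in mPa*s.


eta = tau/gamma * 1000 = 26.4/409 * 1000 = 64.5 mPa*s

64.5


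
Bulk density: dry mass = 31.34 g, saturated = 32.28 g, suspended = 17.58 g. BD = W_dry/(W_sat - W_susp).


BD = 31.34 / (32.28 - 17.58) = 31.34 / 14.7 = 2.132 g/cm^3

2.132


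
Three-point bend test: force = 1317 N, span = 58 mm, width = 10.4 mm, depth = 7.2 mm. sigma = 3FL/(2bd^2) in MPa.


sigma = 3*1317*58/(2*10.4*7.2^2) = 212.5 MPa

212.5


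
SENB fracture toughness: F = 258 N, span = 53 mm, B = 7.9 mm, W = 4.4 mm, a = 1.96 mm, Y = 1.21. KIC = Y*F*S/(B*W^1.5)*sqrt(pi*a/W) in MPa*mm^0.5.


KIC = 1.21*258*53/(7.9*4.4^1.5)*sqrt(pi*1.96/4.4) = 268.44

268.44


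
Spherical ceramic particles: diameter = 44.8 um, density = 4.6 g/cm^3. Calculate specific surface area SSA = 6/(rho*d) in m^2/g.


SSA = 6 / (4.6 * 44.8) = 0.029 m^2/g

0.029


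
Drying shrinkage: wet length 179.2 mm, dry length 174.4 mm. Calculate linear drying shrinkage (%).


DS = (179.2 - 174.4) / 179.2 * 100 = 2.68%

2.68


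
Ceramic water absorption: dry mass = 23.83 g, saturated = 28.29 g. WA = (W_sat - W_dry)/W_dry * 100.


WA = (28.29 - 23.83) / 23.83 * 100 = 18.72%

18.72


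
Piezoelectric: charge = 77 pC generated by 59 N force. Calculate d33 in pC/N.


d33 = 77 / 59 = 1.3 pC/N

1.3


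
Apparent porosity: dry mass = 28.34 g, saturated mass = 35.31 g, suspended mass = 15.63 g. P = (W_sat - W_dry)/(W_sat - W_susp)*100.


P = (35.31 - 28.34) / (35.31 - 15.63) * 100 = 6.97 / 19.68 * 100 = 35.4%

35.4


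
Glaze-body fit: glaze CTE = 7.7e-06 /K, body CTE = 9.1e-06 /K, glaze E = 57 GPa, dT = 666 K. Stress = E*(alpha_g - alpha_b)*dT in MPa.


Stress = 57*1000*(7.7e-06 - 9.1e-06)*666 = -53.1 MPa

-53.1


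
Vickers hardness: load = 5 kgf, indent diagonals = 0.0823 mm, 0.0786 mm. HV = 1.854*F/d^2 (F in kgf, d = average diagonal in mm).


d_avg = (0.0823+0.0786)/2 = 0.08045 mm
HV = 1.854*5/0.08045^2 = 1432

1432


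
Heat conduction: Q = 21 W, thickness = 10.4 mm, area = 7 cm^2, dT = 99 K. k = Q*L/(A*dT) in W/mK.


k = 21*10.4/1000/(7/10000*99) = 3.15 W/mK

3.15


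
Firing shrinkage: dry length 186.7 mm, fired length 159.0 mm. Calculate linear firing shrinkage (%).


FS = (186.7 - 159.0) / 186.7 * 100 = 14.84%

14.84


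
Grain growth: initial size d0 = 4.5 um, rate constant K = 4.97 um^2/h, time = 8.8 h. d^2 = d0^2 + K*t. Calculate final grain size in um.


d^2 = 4.5^2 + 4.97*8.8 = 63.986
d = sqrt(63.986) = 8.0 um

8.0


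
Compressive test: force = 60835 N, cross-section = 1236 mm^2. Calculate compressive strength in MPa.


CS = 60835 / 1236 = 49.2 MPa

49.2


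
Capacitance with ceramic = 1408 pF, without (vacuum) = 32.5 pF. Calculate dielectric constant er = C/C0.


er = 1408 / 32.5 = 43.32

43.32


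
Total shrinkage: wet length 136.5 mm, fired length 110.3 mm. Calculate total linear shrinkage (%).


TS = (136.5 - 110.3) / 136.5 * 100 = 19.19%

19.19


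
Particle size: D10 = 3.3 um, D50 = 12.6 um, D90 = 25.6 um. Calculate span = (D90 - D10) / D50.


Span = (25.6 - 3.3) / 12.6 = 22.3 / 12.6 = 1.77

1.77


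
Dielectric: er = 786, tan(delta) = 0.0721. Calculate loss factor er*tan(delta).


Loss = 786 * 0.0721 = 56.671

56.671


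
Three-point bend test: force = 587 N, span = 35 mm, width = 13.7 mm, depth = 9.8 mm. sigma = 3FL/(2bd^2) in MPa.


sigma = 3*587*35/(2*13.7*9.8^2) = 23.4 MPa

23.4


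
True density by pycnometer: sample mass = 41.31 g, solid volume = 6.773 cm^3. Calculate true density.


TD = 41.31 / 6.773 = 6.099 g/cm^3

6.099


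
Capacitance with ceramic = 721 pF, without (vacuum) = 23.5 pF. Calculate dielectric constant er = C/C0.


er = 721 / 23.5 = 30.68

30.68


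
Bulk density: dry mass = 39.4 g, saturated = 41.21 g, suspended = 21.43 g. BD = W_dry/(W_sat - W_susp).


BD = 39.4 / (41.21 - 21.43) = 39.4 / 19.78 = 1.992 g/cm^3

1.992


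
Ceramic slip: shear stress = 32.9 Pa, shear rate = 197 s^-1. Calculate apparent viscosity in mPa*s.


eta = tau/gamma * 1000 = 32.9/197 * 1000 = 167.0 mPa*s

167.0


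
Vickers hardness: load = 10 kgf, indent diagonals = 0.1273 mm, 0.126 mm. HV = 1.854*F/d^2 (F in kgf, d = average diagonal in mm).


d_avg = (0.1273+0.126)/2 = 0.12665 mm
HV = 1.854*10/0.12665^2 = 1156

1156


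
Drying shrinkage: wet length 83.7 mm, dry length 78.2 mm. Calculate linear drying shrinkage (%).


DS = (83.7 - 78.2) / 83.7 * 100 = 6.57%

6.57


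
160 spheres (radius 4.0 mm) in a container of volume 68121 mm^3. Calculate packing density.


V_sphere = 4/3*pi*4.0^3 = 268.0826 mm^3
Total V = 160*268.0826 = 42893.216 mm^3
PD = 42893.216 / 68121 = 0.63

0.63


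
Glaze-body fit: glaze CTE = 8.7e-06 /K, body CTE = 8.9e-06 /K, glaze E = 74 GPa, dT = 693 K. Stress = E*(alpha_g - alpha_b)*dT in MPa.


Stress = 74*1000*(8.7e-06 - 8.9e-06)*693 = -10.3 MPa

-10.3


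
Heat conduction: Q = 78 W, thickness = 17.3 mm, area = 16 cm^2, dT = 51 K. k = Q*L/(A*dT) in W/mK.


k = 78*17.3/1000/(16/10000*51) = 16.54 W/mK

16.54


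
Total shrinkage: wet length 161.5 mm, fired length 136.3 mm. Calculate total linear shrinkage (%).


TS = (161.5 - 136.3) / 161.5 * 100 = 15.6%

15.6


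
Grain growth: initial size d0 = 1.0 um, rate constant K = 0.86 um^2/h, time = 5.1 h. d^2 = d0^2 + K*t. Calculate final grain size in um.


d^2 = 1.0^2 + 0.86*5.1 = 5.386
d = sqrt(5.386) = 2.32 um

2.32


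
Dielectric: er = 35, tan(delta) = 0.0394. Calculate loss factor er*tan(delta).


Loss = 35 * 0.0394 = 1.379

1.379


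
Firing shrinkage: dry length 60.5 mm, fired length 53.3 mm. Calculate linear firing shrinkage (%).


FS = (60.5 - 53.3) / 60.5 * 100 = 11.9%

11.9


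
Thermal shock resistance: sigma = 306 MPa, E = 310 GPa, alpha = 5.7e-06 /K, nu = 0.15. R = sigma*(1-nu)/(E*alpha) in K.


R = 306*(1-0.15)/(310*1000*5.7e-06) = 147 K

147


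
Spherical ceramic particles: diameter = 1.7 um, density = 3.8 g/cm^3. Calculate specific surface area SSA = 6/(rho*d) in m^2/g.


SSA = 6 / (3.8 * 1.7) = 0.929 m^2/g

0.929


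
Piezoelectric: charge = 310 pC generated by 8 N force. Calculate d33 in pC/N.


d33 = 310 / 8 = 38.8 pC/N

38.8


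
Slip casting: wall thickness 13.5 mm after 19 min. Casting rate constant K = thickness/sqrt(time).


K = 13.5 / sqrt(19) = 13.5 / 4.3589 = 3.097 mm/min^0.5

3.097


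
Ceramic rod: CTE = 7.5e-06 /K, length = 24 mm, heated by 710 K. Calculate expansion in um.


dL = 7.5e-06 * 24 * 710 * 1000 = 127.8 um

127.8


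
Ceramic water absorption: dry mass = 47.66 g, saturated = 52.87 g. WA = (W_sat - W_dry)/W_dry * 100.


WA = (52.87 - 47.66) / 47.66 * 100 = 10.93%

10.93


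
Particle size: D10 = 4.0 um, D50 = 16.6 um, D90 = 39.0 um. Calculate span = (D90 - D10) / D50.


Span = (39.0 - 4.0) / 16.6 = 35.0 / 16.6 = 2.108

2.108


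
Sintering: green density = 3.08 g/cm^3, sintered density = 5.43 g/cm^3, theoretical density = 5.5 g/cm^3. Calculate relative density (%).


Relative = 5.43 / 5.5 * 100 = 98.7%

98.7


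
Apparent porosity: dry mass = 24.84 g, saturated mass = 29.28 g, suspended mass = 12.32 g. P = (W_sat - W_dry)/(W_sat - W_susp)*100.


P = (29.28 - 24.84) / (29.28 - 12.32) * 100 = 4.44 / 16.96 * 100 = 26.2%

26.2


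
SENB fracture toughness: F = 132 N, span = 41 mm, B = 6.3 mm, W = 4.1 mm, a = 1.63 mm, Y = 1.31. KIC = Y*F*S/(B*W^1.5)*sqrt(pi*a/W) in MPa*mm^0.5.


KIC = 1.31*132*41/(6.3*4.1^1.5)*sqrt(pi*1.63/4.1) = 151.49

151.49


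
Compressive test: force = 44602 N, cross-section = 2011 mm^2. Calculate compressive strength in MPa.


CS = 44602 / 2011 = 22.2 MPa

22.2


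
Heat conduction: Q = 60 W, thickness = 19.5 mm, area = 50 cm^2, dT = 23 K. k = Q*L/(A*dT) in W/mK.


k = 60*19.5/1000/(50/10000*23) = 10.17 W/mK

10.17


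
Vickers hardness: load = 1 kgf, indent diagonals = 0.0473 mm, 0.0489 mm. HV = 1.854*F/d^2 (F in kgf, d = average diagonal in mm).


d_avg = (0.0473+0.0489)/2 = 0.0481 mm
HV = 1.854*1/0.0481^2 = 801

801


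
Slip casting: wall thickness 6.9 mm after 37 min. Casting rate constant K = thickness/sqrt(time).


K = 6.9 / sqrt(37) = 6.9 / 6.0828 = 1.134 mm/min^0.5

1.134


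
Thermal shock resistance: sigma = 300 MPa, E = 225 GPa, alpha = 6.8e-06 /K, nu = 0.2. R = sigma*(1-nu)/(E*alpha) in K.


R = 300*(1-0.2)/(225*1000*6.8e-06) = 157 K

157


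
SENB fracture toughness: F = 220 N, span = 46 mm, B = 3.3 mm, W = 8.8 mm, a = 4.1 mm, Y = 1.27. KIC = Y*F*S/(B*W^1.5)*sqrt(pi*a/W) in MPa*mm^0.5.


KIC = 1.27*220*46/(3.3*8.8^1.5)*sqrt(pi*4.1/8.8) = 180.5

180.5


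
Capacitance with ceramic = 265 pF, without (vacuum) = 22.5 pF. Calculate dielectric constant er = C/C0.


er = 265 / 22.5 = 11.78

11.78


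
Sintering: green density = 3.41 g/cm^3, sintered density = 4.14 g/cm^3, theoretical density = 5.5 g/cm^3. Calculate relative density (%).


Relative = 4.14 / 5.5 * 100 = 75.3%

75.3


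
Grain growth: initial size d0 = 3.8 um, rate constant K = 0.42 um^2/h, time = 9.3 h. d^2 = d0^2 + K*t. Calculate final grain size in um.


d^2 = 3.8^2 + 0.42*9.3 = 18.346
d = sqrt(18.346) = 4.28 um

4.28


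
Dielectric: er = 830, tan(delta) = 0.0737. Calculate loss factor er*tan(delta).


Loss = 830 * 0.0737 = 61.171

61.171


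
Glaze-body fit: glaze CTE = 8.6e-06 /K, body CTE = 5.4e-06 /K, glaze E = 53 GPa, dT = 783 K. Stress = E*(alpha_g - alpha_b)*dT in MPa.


Stress = 53*1000*(8.6e-06 - 5.4e-06)*783 = 132.8 MPa

132.8


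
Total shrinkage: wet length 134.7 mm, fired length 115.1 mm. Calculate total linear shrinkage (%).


TS = (134.7 - 115.1) / 134.7 * 100 = 14.55%

14.55


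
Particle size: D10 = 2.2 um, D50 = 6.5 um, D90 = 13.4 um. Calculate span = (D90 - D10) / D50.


Span = (13.4 - 2.2) / 6.5 = 11.2 / 6.5 = 1.723

1.723


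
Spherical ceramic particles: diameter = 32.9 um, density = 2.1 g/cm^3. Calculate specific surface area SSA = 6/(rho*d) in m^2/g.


SSA = 6 / (2.1 * 32.9) = 0.087 m^2/g

0.087


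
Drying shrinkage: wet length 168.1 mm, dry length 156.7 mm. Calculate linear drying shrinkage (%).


DS = (168.1 - 156.7) / 168.1 * 100 = 6.78%

6.78


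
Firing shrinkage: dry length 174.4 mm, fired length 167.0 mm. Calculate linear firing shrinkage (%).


FS = (174.4 - 167.0) / 174.4 * 100 = 4.24%

4.24


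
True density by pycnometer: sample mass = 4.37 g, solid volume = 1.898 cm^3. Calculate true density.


TD = 4.37 / 1.898 = 2.302 g/cm^3

2.302


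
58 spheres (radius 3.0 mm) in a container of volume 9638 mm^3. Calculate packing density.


V_sphere = 4/3*pi*3.0^3 = 113.0973 mm^3
Total V = 58*113.0973 = 6559.6434 mm^3
PD = 6559.6434 / 9638 = 0.681

0.681


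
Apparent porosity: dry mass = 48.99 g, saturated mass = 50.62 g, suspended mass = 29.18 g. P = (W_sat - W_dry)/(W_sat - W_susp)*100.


P = (50.62 - 48.99) / (50.62 - 29.18) * 100 = 1.63 / 21.44 * 100 = 7.6%

7.6


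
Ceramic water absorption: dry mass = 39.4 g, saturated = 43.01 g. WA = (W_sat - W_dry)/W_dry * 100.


WA = (43.01 - 39.4) / 39.4 * 100 = 9.16%

9.16


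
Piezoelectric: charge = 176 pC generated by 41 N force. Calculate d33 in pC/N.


d33 = 176 / 41 = 4.3 pC/N

4.3


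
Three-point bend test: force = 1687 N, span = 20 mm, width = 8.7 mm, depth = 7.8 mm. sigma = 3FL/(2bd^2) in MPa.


sigma = 3*1687*20/(2*8.7*7.8^2) = 95.6 MPa

95.6


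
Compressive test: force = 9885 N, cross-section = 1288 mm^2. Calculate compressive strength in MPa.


CS = 9885 / 1288 = 7.7 MPa

7.7
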